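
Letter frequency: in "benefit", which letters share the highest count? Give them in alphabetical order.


Word: "benefit"
Letter counts:
  'b': 1
  'e': 2
  'f': 1
  'i': 1
  'n': 1
  't': 1
Maximum count = 2
Most frequent = 'e' (2 times each)


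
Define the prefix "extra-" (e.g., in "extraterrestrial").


Prefix: extra-
As in: extraterrestrial -> extra- + terrestrial
Meaning = beyond


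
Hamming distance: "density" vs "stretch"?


Comparing character by character (same length = 7):
  Pos 0: 'd' vs 's' !=
  Pos 1: 'e' vs 't' !=
  Pos 2: 'n' vs 'r' !=
  Pos 3: 's' vs 'e' !=
  Pos 4: 'i' vs 't' !=
  Pos 5: 't' vs 'c' !=
  Pos 6: 'y' vs 'h' !=
Hamming distance = 7


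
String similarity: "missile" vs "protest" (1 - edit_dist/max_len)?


Word 1: "missile" (length 7)
Word 2: "protest" (length 7)
One optimal edit sequence:
  1. substitute 'm' -> 'p'  (+1)
  2. substitute 'i' -> 'r'  (+1)
  3. substitute 's' -> 'o'  (+1)
  4. substitute 's' -> 't'  (+1)
  5. substitute 'i' -> 'e'  (+1)
  6. substitute 'l' -> 's'  (+1)
  7. substitute 'e' -> 't'  (+1)
Edit distance = 7
Max length = max(7, 7) = 7
Similarity = 1 - 7/7
= 0.0000


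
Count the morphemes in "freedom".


Word: "freedom"
Morphemes: free | -dom
Each morpheme carries meaning
= 2 morphemes


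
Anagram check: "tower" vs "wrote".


Word 1: "tower" → sorted: eortw
Word 2: "wrote" → sorted: eortw
Same letters? eortw == eortw
Anagram = Yes


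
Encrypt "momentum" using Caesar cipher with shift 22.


Word: "momentum"
Shift: 22
Each letter → (letter + shift) mod 26:
  'm' (12) + 22 = 8 → 'i'
  'o' (14) + 22 = 10 → 'k'
  'm' (12) + 22 = 8 → 'i'
  'e' (4) + 22 = 0 → 'a'
  'n' (13) + 22 = 9 → 'j'
  't' (19) + 22 = 15 → 'p'
  'u' (20) + 22 = 16 → 'q'
  'm' (12) + 22 = 8 → 'i'
Result = "ikiajpqi"


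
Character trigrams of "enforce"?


Word: "enforce" (length 7)
Number of trigrams = 7 - 3 + 1 = 5
  Position 0: "enf"
  Position 1: "nfo"
  Position 2: "for"
  Position 3: "orc"
  Position 4: "rce"
Trigrams = "enf", "nfo", "for", "orc", "rce"


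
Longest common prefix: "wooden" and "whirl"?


Word 1: "wooden"
Word 2: "whirl"
Comparing from start:
  Pos 0: 'w' == 'w'
  Pos 1: 'o' != 'h' (stop)
LCP = "w" (length 1)


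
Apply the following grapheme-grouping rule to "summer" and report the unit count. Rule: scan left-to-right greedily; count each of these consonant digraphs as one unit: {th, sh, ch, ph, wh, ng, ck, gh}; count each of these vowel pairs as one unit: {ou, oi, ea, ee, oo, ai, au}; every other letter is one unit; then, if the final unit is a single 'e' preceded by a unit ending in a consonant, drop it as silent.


Word: "summer" (6 letters)
Left-to-right scan:
  1. 's' (letter)
  2. 'u' (letter)
  3. 'm' (letter)
  4. 'm' (letter)
  5. 'e' (letter)
  6. 'r' (letter)
Units from scan: 6
Sound units = 6 units


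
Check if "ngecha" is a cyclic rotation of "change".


Word: "change", Candidate: "ngecha"
Method: check if candidate is substring of word+word
"changechange" contains "ngecha"? Yes
Is rotation = Yes


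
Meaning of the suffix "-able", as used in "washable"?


Suffix: -able
Example: washable (wash + -able)
Meaning = capable of


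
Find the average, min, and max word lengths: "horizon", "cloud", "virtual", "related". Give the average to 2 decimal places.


Lengths: "horizon"=7, "cloud"=5, "virtual"=7, "related"=7
Sum = 26, Count = 4
Average = 26/4 = 6.50
= avg=6.50, min=5, max=7


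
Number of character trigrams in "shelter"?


Word: "shelter" (length 7)
Number of 3-grams = length - 3 + 1 = 7 - 3 + 1
= 5


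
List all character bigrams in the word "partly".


Word: "partly" (length 6)
Number of bigrams = 6 - 2 + 1 = 5
  Position 0: "pa"
  Position 1: "ar"
  Position 2: "rt"
  Position 3: "tl"
  Position 4: "ly"
Bigrams = "pa", "ar", "rt", "tl", "ly"


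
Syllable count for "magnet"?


Word: "magnet"
Syllable breakdown: mag | net
Counting: 2 parts
= 2 syllables


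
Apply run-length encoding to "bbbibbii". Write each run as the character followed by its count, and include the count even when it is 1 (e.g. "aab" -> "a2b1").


String: "bbbibbii"
Scanning for consecutive runs:
  'b' x 3
  'i' x 1
  'b' x 2
  'i' x 2
RLE = "b3i1b2i2"


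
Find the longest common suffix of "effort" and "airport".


Word 1: "effort"
Word 2: "airport"
Comparing from end:
  Pos -1: 't' == 't'
  Pos -2: 'r' == 'r'
  Pos -3: 'o' == 'o'
  Pos -4: 'f' != 'p' (stop)
LCS = "ort" (length 3)


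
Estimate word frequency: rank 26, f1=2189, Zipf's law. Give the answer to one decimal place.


Zipf's law: f(r) = f(1) / r
f(1) = 2189
f(26) = 2189 / 26
= 84.2 occurrences


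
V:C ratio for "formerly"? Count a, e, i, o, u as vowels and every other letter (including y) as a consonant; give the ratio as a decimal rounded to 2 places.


Word: "formerly"
Vowels (a,e,i,o,u): 2
Consonants: 6
Ratio = 2/6
= 0.33


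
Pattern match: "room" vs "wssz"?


Pattern of "room": [0, 1, 1, 2]
Pattern of "wssz": [0, 1, 1, 2]
Patterns match
Same pattern = Yes


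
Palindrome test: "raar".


Word: "raar"
Reversed: "raar"
Forward == Backward? raar == raar
Palindrome = Yes


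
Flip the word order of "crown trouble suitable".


Original: "crown trouble suitable"
Words (1..n): crown | trouble | suitable
Reversed (n..1): suitable | trouble | crown
Result = "suitable trouble crown"


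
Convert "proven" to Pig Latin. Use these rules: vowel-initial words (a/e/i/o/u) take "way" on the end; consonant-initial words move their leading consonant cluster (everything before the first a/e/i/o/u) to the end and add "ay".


Word: "proven"
Starts with consonant(s) → move to end, add 'ay'
Consonant cluster: "pr"
Pig Latin = "ovenpray"


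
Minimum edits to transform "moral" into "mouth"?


Word 1: "moral" (length 5)
Word 2: "mouth" (length 5)
One optimal edit sequence (insert/delete/substitute each cost 1):
  1. keep 'm'
  2. keep 'o'
  3. substitute 'r' -> 'u'  (+1)
  4. substitute 'a' -> 't'  (+1)
  5. substitute 'l' -> 'h'  (+1)
Total edit operations: 3
Edit distance = 3


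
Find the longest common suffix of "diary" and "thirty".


Word 1: "diary"
Word 2: "thirty"
Comparing from end:
  Pos -1: 'y' == 'y'
  Pos -2: 'r' != 't' (stop)
LCS = "y" (length 1)


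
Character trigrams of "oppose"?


Word: "oppose" (length 6)
Number of trigrams = 6 - 3 + 1 = 4
  Position 0: "opp"
  Position 1: "ppo"
  Position 2: "pos"
  Position 3: "ose"
Trigrams = "opp", "ppo", "pos", "ose"


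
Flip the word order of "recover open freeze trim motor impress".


Original: "recover open freeze trim motor impress"
Words (1..n): recover | open | freeze | trim | motor | impress
Reversed (n..1): impress | motor | trim | freeze | open | recover
Result = "impress motor trim freeze open recover"


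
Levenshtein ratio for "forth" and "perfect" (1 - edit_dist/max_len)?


Word 1: "forth" (length 5)
Word 2: "perfect" (length 7)
One optimal edit sequence:
  1. substitute 'f' -> 'p'  (+1)
  2. substitute 'o' -> 'e'  (+1)
  3. keep 'r'
  4. insert 'f'  (+1)
  5. insert 'e'  (+1)
  6. substitute 't' -> 'c'  (+1)
  7. substitute 'h' -> 't'  (+1)
Edit distance = 6
Max length = max(5, 7) = 7
Similarity = 1 - 6/7
= 0.1429


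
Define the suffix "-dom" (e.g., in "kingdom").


Suffix: -dom
As in: kingdom -> king + -dom
Meaning = state / realm


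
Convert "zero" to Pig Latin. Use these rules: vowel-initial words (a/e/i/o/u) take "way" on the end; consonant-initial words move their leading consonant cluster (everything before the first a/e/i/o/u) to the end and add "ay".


Word: "zero"
Starts with consonant(s) → move to end, add 'ay'
Consonant cluster: "z"
Pig Latin = "erozay"


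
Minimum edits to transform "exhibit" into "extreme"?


Word 1: "exhibit" (length 7)
Word 2: "extreme" (length 7)
One optimal edit sequence (insert/delete/substitute each cost 1):
  1. keep 'e'
  2. keep 'x'
  3. substitute 'h' -> 't'  (+1)
  4. substitute 'i' -> 'r'  (+1)
  5. substitute 'b' -> 'e'  (+1)
  6. substitute 'i' -> 'm'  (+1)
  7. substitute 't' -> 'e'  (+1)
Total edit operations: 5
Edit distance = 5


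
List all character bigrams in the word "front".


Word: "front" (length 5)
Number of bigrams = 5 - 2 + 1 = 4
  Position 0: "fr"
  Position 1: "ro"
  Position 2: "on"
  Position 3: "nt"
Bigrams = "fr", "ro", "on", "nt"


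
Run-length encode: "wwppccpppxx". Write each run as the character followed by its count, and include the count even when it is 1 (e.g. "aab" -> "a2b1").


String: "wwppccpppxx"
Scanning for consecutive runs:
  'w' x 2
  'p' x 2
  'c' x 2
  'p' x 3
  'x' x 2
RLE = "w2p2c2p3x2"


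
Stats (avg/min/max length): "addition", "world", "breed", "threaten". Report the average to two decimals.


Lengths: "addition"=8, "world"=5, "breed"=5, "threaten"=8
Sum = 26, Count = 4
Average = 26/4 = 6.50
= avg=6.50, min=5, max=8


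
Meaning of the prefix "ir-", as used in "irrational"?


Prefix: ir-
Example: irrational = ir- + rational
Meaning = not


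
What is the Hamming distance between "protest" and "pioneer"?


Comparing character by character (same length = 7):
  Pos 0: 'p' vs 'p' =
  Pos 1: 'r' vs 'i' !=
  Pos 2: 'o' vs 'o' =
  Pos 3: 't' vs 'n' !=
  Pos 4: 'e' vs 'e' =
  Pos 5: 's' vs 'e' !=
  Pos 6: 't' vs 'r' !=
Hamming distance = 4


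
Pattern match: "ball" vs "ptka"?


Pattern of "ball": [0, 1, 2, 2]
Pattern of "ptka": [0, 1, 2, 3]
Patterns do not match
Same pattern = No


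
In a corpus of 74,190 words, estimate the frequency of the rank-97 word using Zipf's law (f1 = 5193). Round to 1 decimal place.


Zipf's law: f(r) = f(1) / r
f(1) = 5193
f(97) = 5193 / 97
= 53.5 occurrences


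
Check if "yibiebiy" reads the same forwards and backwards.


Word: "yibiebiy"
Reversed: "yibeibiy"
Forward == Backward? yibiebiy != yibeibiy
Palindrome = No


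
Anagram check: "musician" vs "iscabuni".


Word 1: "musician" → sorted: aciimnsu
Word 2: "iscabuni" → sorted: abciinsu
Same letters? aciimnsu != abciinsu
Anagram = No


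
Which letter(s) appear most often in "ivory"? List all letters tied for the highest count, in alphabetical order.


Word: "ivory"
Letter counts:
  'i': 1
  'o': 1
  'r': 1
  'v': 1
  'y': 1
Maximum count = 1
Most frequent = 'i', 'o', 'r', 'v', 'y' (1 time each)


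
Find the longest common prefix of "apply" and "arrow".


Word 1: "apply"
Word 2: "arrow"
Comparing from start:
  Pos 0: 'a' == 'a'
  Pos 1: 'p' != 'r' (stop)
LCP = "a" (length 1)


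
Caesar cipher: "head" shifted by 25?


Word: "head"
Shift: 25
Each letter → (letter + shift) mod 26:
  'h' (7) + 25 = 6 → 'g'
  'e' (4) + 25 = 3 → 'd'
  'a' (0) + 25 = 25 → 'z'
  'd' (3) + 25 = 2 → 'c'
Result = "gdzc"


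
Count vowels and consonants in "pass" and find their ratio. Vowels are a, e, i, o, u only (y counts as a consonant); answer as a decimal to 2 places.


Word: "pass"
Vowels (a,e,i,o,u): 1
Consonants: 3
Ratio = 1/3
= 0.33


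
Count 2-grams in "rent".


Word: "rent" (length 4)
Number of 2-grams = length - 2 + 1 = 4 - 2 + 1
= 3


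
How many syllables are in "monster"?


Word: "monster"
Syllable breakdown: mon / ster
Counting: 2 parts
= 2 syllables


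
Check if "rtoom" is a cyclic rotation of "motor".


Word: "motor", Candidate: "rtoom"
Method: check if candidate is substring of word+word
"motormotor" contains "rtoom"? No
Is rotation = No


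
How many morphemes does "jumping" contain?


Word: "jumping"
Morphemes: jump + -ing
Each morpheme carries meaning
= 2 morphemes


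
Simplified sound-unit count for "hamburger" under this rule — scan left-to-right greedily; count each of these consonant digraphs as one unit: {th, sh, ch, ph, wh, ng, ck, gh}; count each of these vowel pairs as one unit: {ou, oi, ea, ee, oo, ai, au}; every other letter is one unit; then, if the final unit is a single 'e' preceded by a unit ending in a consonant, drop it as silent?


Word: "hamburger" (9 letters)
Left-to-right scan:
  [1] 'h' (letter)
  [2] 'a' (letter)
  [3] 'm' (letter)
  [4] 'b' (letter)
  [5] 'u' (letter)
  [6] 'r' (letter)
  [7] 'g' (letter)
  [8] 'e' (letter)
  [9] 'r' (letter)
Units from scan: 9
Sound units = 9 units


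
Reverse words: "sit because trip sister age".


Original: "sit because trip sister age"
Words (1..n): sit | because | trip | sister | age
Reversed (n..1): age | sister | trip | because | sit
Result = "age sister trip because sit"


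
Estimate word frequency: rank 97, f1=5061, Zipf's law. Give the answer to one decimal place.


Zipf's law: f(r) = f(1) / r
f(1) = 5061
f(97) = 5061 / 97
= 52.2 occurrences


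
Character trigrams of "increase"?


Word: "increase" (length 8)
Number of trigrams = 8 - 3 + 1 = 6
  Position 0: "inc"
  Position 1: "ncr"
  Position 2: "cre"
  Position 3: "rea"
  Position 4: "eas"
  Position 5: "ase"
Trigrams = "inc", "ncr", "cre", "rea", "eas", "ase"


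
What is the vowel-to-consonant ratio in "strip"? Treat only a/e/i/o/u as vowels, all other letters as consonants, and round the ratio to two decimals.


Word: "strip"
Vowels (a,e,i,o,u): 1
Consonants: 4
Ratio = 1/4
= 0.25


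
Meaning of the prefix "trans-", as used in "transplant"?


Prefix: trans-
Example: transplant = trans- + plant
Meaning = across


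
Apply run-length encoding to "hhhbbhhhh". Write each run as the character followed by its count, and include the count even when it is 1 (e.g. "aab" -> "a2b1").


String: "hhhbbhhhh"
Scanning for consecutive runs:
  'h' x 3
  'b' x 2
  'h' x 4
RLE = "h3b2h4"


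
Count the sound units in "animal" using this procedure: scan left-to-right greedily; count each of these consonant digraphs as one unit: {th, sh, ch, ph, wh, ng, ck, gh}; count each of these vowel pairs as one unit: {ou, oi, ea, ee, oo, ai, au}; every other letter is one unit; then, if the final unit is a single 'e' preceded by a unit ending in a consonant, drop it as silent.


Word: "animal" (6 letters)
Left-to-right scan:
  (1) 'a' (letter)
  (2) 'n' (letter)
  (3) 'i' (letter)
  (4) 'm' (letter)
  (5) 'a' (letter)
  (6) 'l' (letter)
Units from scan: 6
Sound units = 6 units


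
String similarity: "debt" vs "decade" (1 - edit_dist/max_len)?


Word 1: "debt" (length 4)
Word 2: "decade" (length 6)
One optimal edit sequence:
  1. keep 'd'
  2. keep 'e'
  3. insert 'c'  (+1)
  4. insert 'a'  (+1)
  5. substitute 'b' -> 'd'  (+1)
  6. substitute 't' -> 'e'  (+1)
Edit distance = 4
Max length = max(4, 6) = 6
Similarity = 1 - 4/6
= 0.3333


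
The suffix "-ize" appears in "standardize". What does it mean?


Suffix: -ize
Example: standardize = standard + -ize
Meaning = to make


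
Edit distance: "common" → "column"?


Word 1: "common" (length 6)
Word 2: "column" (length 6)
One optimal edit sequence (insert/delete/substitute each cost 1):
  1. keep 'c'
  2. keep 'o'
  3. substitute 'm' -> 'l'  (+1)
  4. substitute 'm' -> 'u'  (+1)
  5. substitute 'o' -> 'm'  (+1)
  6. keep 'n'
Total edit operations: 3
Edit distance = 3


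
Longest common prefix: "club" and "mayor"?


Word 1: "club"
Word 2: "mayor"
Comparing from start:
  Pos 0: 'c' != 'm' (stop)
LCP = "" (length 0)


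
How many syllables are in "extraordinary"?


Word: "extraordinary"
Syllable breakdown: ex · traor · di · nar · y
Counting: 5 parts
= 5 syllables


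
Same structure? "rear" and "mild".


Pattern of "rear": [0, 1, 2, 0]
Pattern of "mild": [0, 1, 2, 3]
Patterns do not match
Same pattern = No


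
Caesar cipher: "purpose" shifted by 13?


Word: "purpose"
Shift: 13
Each letter → (letter + shift) mod 26:
  'p' (15) + 13 = 2 → 'c'
  'u' (20) + 13 = 7 → 'h'
  'r' (17) + 13 = 4 → 'e'
  'p' (15) + 13 = 2 → 'c'
  'o' (14) + 13 = 1 → 'b'
  's' (18) + 13 = 5 → 'f'
  'e' (4) + 13 = 17 → 'r'
Result = "checbfr"


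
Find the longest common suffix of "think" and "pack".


Word 1: "think"
Word 2: "pack"
Comparing from end:
  Pos -1: 'k' == 'k'
  Pos -2: 'n' != 'c' (stop)
LCS = "k" (length 1)


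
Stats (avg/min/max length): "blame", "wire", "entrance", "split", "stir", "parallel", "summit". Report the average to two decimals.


Lengths: "blame"=5, "wire"=4, "entrance"=8, "split"=5, "stir"=4, "parallel"=8, "summit"=6
Sum = 40, Count = 7
Average = 40/7 = 5.71
= avg=5.71, min=4, max=8


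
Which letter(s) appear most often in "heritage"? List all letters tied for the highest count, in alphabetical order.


Word: "heritage"
Letter counts:
  'a': 1
  'e': 2
  'g': 1
  'h': 1
  'i': 1
  'r': 1
  't': 1
Maximum count = 2
Most frequent = 'e' (2 times each)


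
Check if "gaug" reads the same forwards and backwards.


Word: "gaug"
Reversed: "guag"
Forward == Backward? gaug != guag
Palindrome = No


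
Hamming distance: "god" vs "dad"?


Comparing character by character (same length = 3):
  Pos 0: 'g' vs 'd' !=
  Pos 1: 'o' vs 'a' !=
  Pos 2: 'd' vs 'd' =
Hamming distance = 2


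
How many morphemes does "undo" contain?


Word: "undo"
Morphemes: un- | do
Each morpheme carries meaning
= 2 morphemes


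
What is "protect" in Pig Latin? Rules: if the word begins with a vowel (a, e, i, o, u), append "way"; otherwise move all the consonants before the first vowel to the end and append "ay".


Word: "protect"
Starts with consonant(s) → move to end, add 'ay'
Consonant cluster: "pr"
Pig Latin = "otectpray"


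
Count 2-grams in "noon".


Word: "noon" (length 4)
Number of 2-grams = length - 2 + 1 = 4 - 2 + 1
= 3


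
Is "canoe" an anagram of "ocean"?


Word 1: "ocean" → sorted: aceno
Word 2: "canoe" → sorted: aceno
Same letters? aceno == aceno
Anagram = Yes


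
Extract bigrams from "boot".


Word: "boot" (length 4)
Number of bigrams = 4 - 2 + 1 = 3
  Position 0: "bo"
  Position 1: "oo"
  Position 2: "ot"
Bigrams = "bo", "oo", "ot"


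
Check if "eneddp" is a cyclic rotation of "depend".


Word: "depend", Candidate: "eneddp"
Method: check if candidate is substring of word+word
"dependdepend" contains "eneddp"? No
Is rotation = No


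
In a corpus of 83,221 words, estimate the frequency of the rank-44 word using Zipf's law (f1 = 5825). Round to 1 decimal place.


Zipf's law: f(r) = f(1) / r
f(1) = 5825
f(44) = 5825 / 44
= 132.4 occurrences


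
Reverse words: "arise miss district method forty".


Original: "arise miss district method forty"
Words (1..n): arise | miss | district | method | forty
Reversed (n..1): forty | method | district | miss | arise
Result = "forty method district miss arise"


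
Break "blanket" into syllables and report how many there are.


Word: "blanket"
Syllable breakdown: blan | ket
Counting: 2 parts
= 2 syllables


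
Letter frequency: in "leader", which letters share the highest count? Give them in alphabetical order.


Word: "leader"
Letter counts:
  'a': 1
  'd': 1
  'e': 2
  'l': 1
  'r': 1
Maximum count = 2
Most frequent = 'e' (2 times each)


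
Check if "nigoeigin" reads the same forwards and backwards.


Word: "nigoeigin"
Reversed: "nigieogin"
Forward == Backward? nigoeigin != nigieogin
Palindrome = No


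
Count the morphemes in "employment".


Word: "employment"
Morphemes: employ + -ment
Each morpheme carries meaning
= 2 morphemes


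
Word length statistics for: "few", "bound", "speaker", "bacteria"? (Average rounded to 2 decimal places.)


Lengths: "few"=3, "bound"=5, "speaker"=7, "bacteria"=8
Sum = 23, Count = 4
Average = 23/4 = 5.75
= avg=5.75, min=3, max=8


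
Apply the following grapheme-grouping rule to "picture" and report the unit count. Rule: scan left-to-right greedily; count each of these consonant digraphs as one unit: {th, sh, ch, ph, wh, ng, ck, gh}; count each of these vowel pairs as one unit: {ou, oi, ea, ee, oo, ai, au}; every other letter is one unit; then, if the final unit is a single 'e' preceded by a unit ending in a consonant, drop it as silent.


Word: "picture" (7 letters)
Left-to-right scan:
  1. 'p' (letter)
  2. 'i' (letter)
  3. 'c' (letter)
  4. 't' (letter)
  5. 'u' (letter)
  6. 'r' (letter)
  7. 'e' (letter)
Units from scan: 7
Final unit is 'e' after a consonant -> drop as silent (-1)
Sound units = 6 units


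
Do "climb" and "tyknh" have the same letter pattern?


Pattern of "climb": [0, 1, 2, 3, 4]
Pattern of "tyknh": [0, 1, 2, 3, 4]
Patterns match
Same pattern = Yes


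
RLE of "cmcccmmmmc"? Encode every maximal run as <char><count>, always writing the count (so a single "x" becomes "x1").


String: "cmcccmmmmc"
Scanning for consecutive runs:
  'c' x 1
  'm' x 1
  'c' x 3
  'm' x 4
  'c' x 1
RLE = "c1m1c3m4c1"


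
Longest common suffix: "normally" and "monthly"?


Word 1: "normally"
Word 2: "monthly"
Comparing from end:
  Pos -1: 'y' == 'y'
  Pos -2: 'l' == 'l'
  Pos -3: 'l' != 'h' (stop)
LCS = "ly" (length 2)


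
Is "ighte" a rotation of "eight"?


Word: "eight", Candidate: "ighte"
Method: check if candidate is substring of word+word
"eighteight" contains "ighte"? Yes
Is rotation = Yes


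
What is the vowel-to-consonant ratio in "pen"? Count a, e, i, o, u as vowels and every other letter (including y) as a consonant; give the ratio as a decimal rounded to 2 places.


Word: "pen"
Vowels (a,e,i,o,u): 1
Consonants: 2
Ratio = 1/2
= 0.50


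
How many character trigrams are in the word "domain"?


Word: "domain" (length 6)
Number of 3-grams = length - 3 + 1 = 6 - 3 + 1
= 4


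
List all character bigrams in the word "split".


Word: "split" (length 5)
Number of bigrams = 5 - 2 + 1 = 4
  Position 0: "sp"
  Position 1: "pl"
  Position 2: "li"
  Position 3: "it"
Bigrams = "sp", "pl", "li", "it"


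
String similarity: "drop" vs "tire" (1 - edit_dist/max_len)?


Word 1: "drop" (length 4)
Word 2: "tire" (length 4)
One optimal edit sequence:
  1. substitute 'd' -> 't'  (+1)
  2. substitute 'r' -> 'i'  (+1)
  3. substitute 'o' -> 'r'  (+1)
  4. substitute 'p' -> 'e'  (+1)
Edit distance = 4
Max length = max(4, 4) = 4
Similarity = 1 - 4/4
= 0.0000


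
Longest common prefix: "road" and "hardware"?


Word 1: "road"
Word 2: "hardware"
Comparing from start:
  Pos 0: 'r' != 'h' (stop)
LCP = "" (length 0)


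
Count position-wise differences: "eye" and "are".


Comparing character by character (same length = 3):
  Pos 0: 'e' vs 'a' !=
  Pos 1: 'y' vs 'r' !=
  Pos 2: 'e' vs 'e' =
Hamming distance = 2


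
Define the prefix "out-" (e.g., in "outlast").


Prefix: out-
Example: outlast (out- + last)
Meaning = surpass


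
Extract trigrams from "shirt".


Word: "shirt" (length 5)
Number of trigrams = 5 - 3 + 1 = 3
  Position 0: "shi"
  Position 1: "hir"
  Position 2: "irt"
Trigrams = "shi", "hir", "irt"


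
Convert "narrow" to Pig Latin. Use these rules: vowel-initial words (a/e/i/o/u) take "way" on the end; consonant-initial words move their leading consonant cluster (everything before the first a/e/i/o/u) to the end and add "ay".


Word: "narrow"
Starts with consonant(s) → move to end, add 'ay'
Consonant cluster: "n"
Pig Latin = "arrownay"


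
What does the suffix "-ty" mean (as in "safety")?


Suffix: -ty
Example: safety (safe + -ty)
Meaning = quality of


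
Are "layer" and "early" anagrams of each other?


Word 1: "layer" → sorted: aelry
Word 2: "early" → sorted: aelry
Same letters? aelry == aelry
Anagram = Yes


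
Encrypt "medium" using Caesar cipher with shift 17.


Word: "medium"
Shift: 17
Each letter → (letter + shift) mod 26:
  'm' (12) + 17 = 3 → 'd'
  'e' (4) + 17 = 21 → 'v'
  'd' (3) + 17 = 20 → 'u'
  'i' (8) + 17 = 25 → 'z'
  'u' (20) + 17 = 11 → 'l'
  'm' (12) + 17 = 3 → 'd'
Result = "dvuzld"


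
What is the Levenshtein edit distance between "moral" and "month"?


Word 1: "moral" (length 5)
Word 2: "month" (length 5)
One optimal edit sequence (insert/delete/substitute each cost 1):
  1. keep 'm'
  2. keep 'o'
  3. substitute 'r' -> 'n'  (+1)
  4. substitute 'a' -> 't'  (+1)
  5. substitute 'l' -> 'h'  (+1)
Total edit operations: 3
Edit distance = 3


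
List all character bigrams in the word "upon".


Word: "upon" (length 4)
Number of bigrams = 4 - 2 + 1 = 3
  Position 0: "up"
  Position 1: "po"
  Position 2: "on"
Bigrams = "up", "po", "on"


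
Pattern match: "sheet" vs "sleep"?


Pattern of "sheet": [0, 1, 2, 2, 3]
Pattern of "sleep": [0, 1, 2, 2, 3]
Patterns match
Same pattern = Yes


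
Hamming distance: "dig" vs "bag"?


Comparing character by character (same length = 3):
  Pos 0: 'd' vs 'b' !=
  Pos 1: 'i' vs 'a' !=
  Pos 2: 'g' vs 'g' =
Hamming distance = 2


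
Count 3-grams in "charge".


Word: "charge" (length 6)
Number of 3-grams = length - 3 + 1 = 6 - 3 + 1
= 4


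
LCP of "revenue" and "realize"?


Word 1: "revenue"
Word 2: "realize"
Comparing from start:
  Pos 0: 'r' == 'r'
  Pos 1: 'e' == 'e'
  Pos 2: 'v' != 'a' (stop)
LCP = "re" (length 2)


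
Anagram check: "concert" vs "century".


Word 1: "concert" → sorted: ccenort
Word 2: "century" → sorted: cenrtuy
Same letters? ccenort != cenrtuy
Anagram = No


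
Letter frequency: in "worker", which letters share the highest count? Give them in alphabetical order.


Word: "worker"
Letter counts:
  'e': 1
  'k': 1
  'o': 1
  'r': 2
  'w': 1
Maximum count = 2
Most frequent = 'r' (2 times each)


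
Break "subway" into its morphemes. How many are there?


Word: "subway"
Morphemes: sub- / way
Each morpheme carries meaning
= 2 morphemes


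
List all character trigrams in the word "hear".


Word: "hear" (length 4)
Number of trigrams = 4 - 3 + 1 = 2
  Position 0: "hea"
  Position 1: "ear"
Trigrams = "hea", "ear"


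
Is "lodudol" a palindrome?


Word: "lodudol"
Reversed: "lodudol"
Forward == Backward? lodudol == lodudol
Palindrome = Yes


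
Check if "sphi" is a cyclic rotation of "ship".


Word: "ship", Candidate: "sphi"
Method: check if candidate is substring of word+word
"shipship" contains "sphi"? No
Is rotation = No


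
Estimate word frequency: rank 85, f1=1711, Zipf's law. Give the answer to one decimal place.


Zipf's law: f(r) = f(1) / r
f(1) = 1711
f(85) = 1711 / 85
= 20.1 occurrences


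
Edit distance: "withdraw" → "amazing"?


Word 1: "withdraw" (length 8)
Word 2: "amazing" (length 7)
One optimal edit sequence (insert/delete/substitute each cost 1):
  1. delete 'w'  (+1)
  2. substitute 'i' -> 'a'  (+1)
  3. substitute 't' -> 'm'  (+1)
  4. substitute 'h' -> 'a'  (+1)
  5. substitute 'd' -> 'z'  (+1)
  6. substitute 'r' -> 'i'  (+1)
  7. substitute 'a' -> 'n'  (+1)
  8. substitute 'w' -> 'g'  (+1)
Total edit operations: 8
Edit distance = 8


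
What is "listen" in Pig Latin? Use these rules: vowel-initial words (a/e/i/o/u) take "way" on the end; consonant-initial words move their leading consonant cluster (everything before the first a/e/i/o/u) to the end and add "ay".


Word: "listen"
Starts with consonant(s) → move to end, add 'ay'
Consonant cluster: "l"
Pig Latin = "istenlay"


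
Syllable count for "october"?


Word: "october"
Syllable breakdown: oc | to | ber
Counting: 3 parts
= 3 syllables


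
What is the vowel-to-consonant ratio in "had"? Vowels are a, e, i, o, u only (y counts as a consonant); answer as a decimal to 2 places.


Word: "had"
Vowels (a,e,i,o,u): 1
Consonants: 2
Ratio = 1/2
= 0.50


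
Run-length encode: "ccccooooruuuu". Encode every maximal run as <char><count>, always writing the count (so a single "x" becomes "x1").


String: "ccccooooruuuu"
Scanning for consecutive runs:
  'c' x 4
  'o' x 4
  'r' x 1
  'u' x 4
RLE = "c4o4r1u4"


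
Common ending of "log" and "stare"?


Word 1: "log"
Word 2: "stare"
Comparing from end:
  Pos -1: 'g' != 'e' (stop)
LCS = "" (length 0)


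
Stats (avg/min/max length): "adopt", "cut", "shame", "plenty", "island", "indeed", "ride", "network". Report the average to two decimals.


Lengths: "adopt"=5, "cut"=3, "shame"=5, "plenty"=6, "island"=6, "indeed"=6, "ride"=4, "network"=7
Sum = 42, Count = 8
Average = 42/8 = 5.25
= avg=5.25, min=3, max=7


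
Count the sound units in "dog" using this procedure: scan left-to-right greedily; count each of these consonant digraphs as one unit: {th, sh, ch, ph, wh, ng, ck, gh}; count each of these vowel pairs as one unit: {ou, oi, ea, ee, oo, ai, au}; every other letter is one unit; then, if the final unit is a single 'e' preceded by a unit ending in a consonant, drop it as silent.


Word: "dog" (3 letters)
Left-to-right scan:
  1. 'd' (letter)
  2. 'o' (letter)
  3. 'g' (letter)
Units from scan: 3
Sound units = 3 units


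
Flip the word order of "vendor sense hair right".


Original: "vendor sense hair right"
Words (1..n): vendor | sense | hair | right
Reversed (n..1): right | hair | sense | vendor
Result = "right hair sense vendor"


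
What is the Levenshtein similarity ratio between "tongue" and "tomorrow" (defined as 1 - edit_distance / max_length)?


Word 1: "tongue" (length 6)
Word 2: "tomorrow" (length 8)
One optimal edit sequence:
  1. keep 't'
  2. insert 'o'  (+1)
  3. insert 'm'  (+1)
  4. keep 'o'
  5. substitute 'n' -> 'r'  (+1)
  6. substitute 'g' -> 'r'  (+1)
  7. substitute 'u' -> 'o'  (+1)
  8. substitute 'e' -> 'w'  (+1)
Edit distance = 6
Max length = max(6, 8) = 8
Similarity = 1 - 6/8
= 0.2500


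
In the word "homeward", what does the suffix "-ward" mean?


Suffix: -ward
Example: homeward (home + -ward)
Meaning = in the direction of


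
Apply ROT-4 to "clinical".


Word: "clinical"
Shift: 4
Each letter → (letter + shift) mod 26:
  'c' (2) + 4 = 6 → 'g'
  'l' (11) + 4 = 15 → 'p'
  'i' (8) + 4 = 12 → 'm'
  'n' (13) + 4 = 17 → 'r'
  'i' (8) + 4 = 12 → 'm'
  'c' (2) + 4 = 6 → 'g'
  'a' (0) + 4 = 4 → 'e'
  'l' (11) + 4 = 15 → 'p'
Result = "gpmrmgep"


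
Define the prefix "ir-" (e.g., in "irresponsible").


Prefix: ir-
As in: irresponsible -> ir- + responsible
Meaning = not


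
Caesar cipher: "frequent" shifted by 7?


Word: "frequent"
Shift: 7
Each letter → (letter + shift) mod 26:
  'f' (5) + 7 = 12 → 'm'
  'r' (17) + 7 = 24 → 'y'
  'e' (4) + 7 = 11 → 'l'
  'q' (16) + 7 = 23 → 'x'
  'u' (20) + 7 = 1 → 'b'
  'e' (4) + 7 = 11 → 'l'
  'n' (13) + 7 = 20 → 'u'
  't' (19) + 7 = 0 → 'a'
Result = "mylxblua"


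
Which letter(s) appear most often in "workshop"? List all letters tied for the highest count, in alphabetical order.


Word: "workshop"
Letter counts:
  'h': 1
  'k': 1
  'o': 2
  'p': 1
  'r': 1
  's': 1
  'w': 1
Maximum count = 2
Most frequent = 'o' (2 times each)


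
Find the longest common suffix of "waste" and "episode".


Word 1: "waste"
Word 2: "episode"
Comparing from end:
  Pos -1: 'e' == 'e'
  Pos -2: 't' != 'd' (stop)
LCS = "e" (length 1)


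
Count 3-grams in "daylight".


Word: "daylight" (length 8)
Number of 3-grams = length - 3 + 1 = 8 - 3 + 1
= 6


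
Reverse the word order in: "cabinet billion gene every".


Original: "cabinet billion gene every"
Words (1..n): cabinet | billion | gene | every
Reversed (n..1): every | gene | billion | cabinet
Result = "every gene billion cabinet"


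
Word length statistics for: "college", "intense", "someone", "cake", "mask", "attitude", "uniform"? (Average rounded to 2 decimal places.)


Lengths: "college"=7, "intense"=7, "someone"=7, "cake"=4, "mask"=4, "attitude"=8, "uniform"=7
Sum = 44, Count = 7
Average = 44/7 = 6.29
= avg=6.29, min=4, max=8


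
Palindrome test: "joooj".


Word: "joooj"
Reversed: "joooj"
Forward == Backward? joooj == joooj
Palindrome = Yes


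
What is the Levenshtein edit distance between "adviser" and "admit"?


Word 1: "adviser" (length 7)
Word 2: "admit" (length 5)
One optimal edit sequence (insert/delete/substitute each cost 1):
  1. keep 'a'
  2. keep 'd'
  3. substitute 'v' -> 'm'  (+1)
  4. keep 'i'
  5. delete 's'  (+1)
  6. delete 'e'  (+1)
  7. substitute 'r' -> 't'  (+1)
Total edit operations: 4
Edit distance = 4


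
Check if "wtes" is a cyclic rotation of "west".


Word: "west", Candidate: "wtes"
Method: check if candidate is substring of word+word
"westwest" contains "wtes"? No
Is rotation = No


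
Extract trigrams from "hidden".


Word: "hidden" (length 6)
Number of trigrams = 6 - 3 + 1 = 4
  Position 0: "hid"
  Position 1: "idd"
  Position 2: "dde"
  Position 3: "den"
Trigrams = "hid", "idd", "dde", "den"


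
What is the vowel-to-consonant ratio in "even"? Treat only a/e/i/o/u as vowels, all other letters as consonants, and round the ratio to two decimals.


Word: "even"
Vowels (a,e,i,o,u): 2
Consonants: 2
Ratio = 2/2
= 1.00


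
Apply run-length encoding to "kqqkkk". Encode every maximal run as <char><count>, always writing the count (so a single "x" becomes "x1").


String: "kqqkkk"
Scanning for consecutive runs:
  'k' x 1
  'q' x 2
  'k' x 3
RLE = "k1q2k3"


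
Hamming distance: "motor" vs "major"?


Comparing character by character (same length = 5):
  Pos 0: 'm' vs 'm' =
  Pos 1: 'o' vs 'a' !=
  Pos 2: 't' vs 'j' !=
  Pos 3: 'o' vs 'o' =
  Pos 4: 'r' vs 'r' =
Hamming distance = 2


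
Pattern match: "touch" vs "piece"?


Pattern of "touch": [0, 1, 2, 3, 4]
Pattern of "piece": [0, 1, 2, 3, 2]
Patterns do not match
Same pattern = No


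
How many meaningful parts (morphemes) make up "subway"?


Word: "subway"
Morphemes: sub- / way
Each morpheme carries meaning
= 2 morphemes


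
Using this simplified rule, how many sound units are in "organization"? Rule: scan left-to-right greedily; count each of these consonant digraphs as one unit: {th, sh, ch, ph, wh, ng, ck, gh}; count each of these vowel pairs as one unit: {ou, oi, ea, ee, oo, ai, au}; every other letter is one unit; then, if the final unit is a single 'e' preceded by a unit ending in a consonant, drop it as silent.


Word: "organization" (12 letters)
Left-to-right scan:
  (1) 'o' (letter)
  (2) 'r' (letter)
  (3) 'g' (letter)
  (4) 'a' (letter)
  (5) 'n' (letter)
  (6) 'i' (letter)
  (7) 'z' (letter)
  (8) 'a' (letter)
  (9) 't' (letter)
  (10) 'i' (letter)
  (11) 'o' (letter)
  (12) 'n' (letter)
Units from scan: 12
Sound units = 12 units


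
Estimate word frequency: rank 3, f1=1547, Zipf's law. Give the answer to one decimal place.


Zipf's law: f(r) = f(1) / r
f(1) = 1547
f(3) = 1547 / 3
= 515.7 occurrences


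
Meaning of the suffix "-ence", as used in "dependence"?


Suffix: -ence
As in: dependence -> depend + -ence
Meaning = state of


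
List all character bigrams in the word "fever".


Word: "fever" (length 5)
Number of bigrams = 5 - 2 + 1 = 4
  Position 0: "fe"
  Position 1: "ev"
  Position 2: "ve"
  Position 3: "er"
Bigrams = "fe", "ev", "ve", "er"


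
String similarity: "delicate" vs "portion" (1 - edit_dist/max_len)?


Word 1: "delicate" (length 8)
Word 2: "portion" (length 7)
One optimal edit sequence:
  1. delete 'd'  (+1)
  2. substitute 'e' -> 'p'  (+1)
  3. substitute 'l' -> 'o'  (+1)
  4. substitute 'i' -> 'r'  (+1)
  5. substitute 'c' -> 't'  (+1)
  6. substitute 'a' -> 'i'  (+1)
  7. substitute 't' -> 'o'  (+1)
  8. substitute 'e' -> 'n'  (+1)
Edit distance = 8
Max length = max(8, 7) = 8
Similarity = 1 - 8/8
= 0.0000


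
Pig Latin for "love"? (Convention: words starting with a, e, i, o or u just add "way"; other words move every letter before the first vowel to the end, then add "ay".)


Word: "love"
Starts with consonant(s) → move to end, add 'ay'
Consonant cluster: "l"
Pig Latin = "ovelay"


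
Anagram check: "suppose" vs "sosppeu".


Word 1: "suppose" → sorted: eoppssu
Word 2: "sosppeu" → sorted: eoppssu
Same letters? eoppssu == eoppssu
Anagram = Yes


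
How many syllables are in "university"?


Word: "university"
Syllable breakdown: u-ni-ver-si-ty
Counting: 5 parts
= 5 syllables


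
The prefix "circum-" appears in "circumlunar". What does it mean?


Prefix: circum-
As in: circumlunar -> circum- + lunar
Meaning = around


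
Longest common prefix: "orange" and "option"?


Word 1: "orange"
Word 2: "option"
Comparing from start:
  Pos 0: 'o' == 'o'
  Pos 1: 'r' != 'p' (stop)
LCP = "o" (length 1)


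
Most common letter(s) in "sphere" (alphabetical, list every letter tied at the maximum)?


Word: "sphere"
Letter counts:
  'e': 2
  'h': 1
  'p': 1
  'r': 1
  's': 1
Maximum count = 2
Most frequent = 'e' (2 times each)


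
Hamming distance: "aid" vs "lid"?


Comparing character by character (same length = 3):
  Pos 0: 'a' vs 'l' !=
  Pos 1: 'i' vs 'i' =
  Pos 2: 'd' vs 'd' =
Hamming distance = 1


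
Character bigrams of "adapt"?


Word: "adapt" (length 5)
Number of bigrams = 5 - 2 + 1 = 4
  Position 0: "ad"
  Position 1: "da"
  Position 2: "ap"
  Position 3: "pt"
Bigrams = "ad", "da", "ap", "pt"


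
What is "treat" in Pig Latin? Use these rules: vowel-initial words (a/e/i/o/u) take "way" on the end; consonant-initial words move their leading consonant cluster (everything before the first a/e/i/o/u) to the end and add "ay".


Word: "treat"
Starts with consonant(s) → move to end, add 'ay'
Consonant cluster: "tr"
Pig Latin = "eattray"


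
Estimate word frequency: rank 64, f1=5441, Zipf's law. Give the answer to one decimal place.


Zipf's law: f(r) = f(1) / r
f(1) = 5441
f(64) = 5441 / 64
= 85.0 occurrences


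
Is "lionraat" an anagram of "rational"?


Word 1: "rational" → sorted: aailnort
Word 2: "lionraat" → sorted: aailnort
Same letters? aailnort == aailnort
Anagram = Yes


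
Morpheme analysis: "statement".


Word: "statement"
Morphemes: state | -ment
Each morpheme carries meaning
= 2 morphemes


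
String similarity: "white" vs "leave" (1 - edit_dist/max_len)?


Word 1: "white" (length 5)
Word 2: "leave" (length 5)
One optimal edit sequence:
  1. substitute 'w' -> 'l'  (+1)
  2. substitute 'h' -> 'e'  (+1)
  3. substitute 'i' -> 'a'  (+1)
  4. substitute 't' -> 'v'  (+1)
  5. keep 'e'
Edit distance = 4
Max length = max(5, 5) = 5
Similarity = 1 - 4/5
= 0.2000


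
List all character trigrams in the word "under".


Word: "under" (length 5)
Number of trigrams = 5 - 3 + 1 = 3
  Position 0: "und"
  Position 1: "nde"
  Position 2: "der"
Trigrams = "und", "nde", "der"


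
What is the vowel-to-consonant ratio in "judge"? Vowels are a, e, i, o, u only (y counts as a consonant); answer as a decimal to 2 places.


Word: "judge"
Vowels (a,e,i,o,u): 2
Consonants: 3
Ratio = 2/3
= 0.67


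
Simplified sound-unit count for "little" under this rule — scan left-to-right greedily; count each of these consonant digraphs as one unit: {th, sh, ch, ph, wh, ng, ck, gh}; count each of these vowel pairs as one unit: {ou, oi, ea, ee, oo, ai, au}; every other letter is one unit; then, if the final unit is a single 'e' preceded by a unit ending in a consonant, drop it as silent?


Word: "little" (6 letters)
Left-to-right scan:
  1. 'l' (letter)
  2. 'i' (letter)
  3. 't' (letter)
  4. 't' (letter)
  5. 'l' (letter)
  6. 'e' (letter)
Units from scan: 6
Final unit is 'e' after a consonant -> drop as silent (-1)
Sound units = 5 units


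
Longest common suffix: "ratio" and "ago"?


Word 1: "ratio"
Word 2: "ago"
Comparing from end:
  Pos -1: 'o' == 'o'
  Pos -2: 'i' != 'g' (stop)
LCS = "o" (length 1)


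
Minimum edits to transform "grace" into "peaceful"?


Word 1: "grace" (length 5)
Word 2: "peaceful" (length 8)
One optimal edit sequence (insert/delete/substitute each cost 1):
  1. substitute 'g' -> 'p'  (+1)
  2. substitute 'r' -> 'e'  (+1)
  3. keep 'a'
  4. keep 'c'
  5. keep 'e'
  6. insert 'f'  (+1)
  7. insert 'u'  (+1)
  8. insert 'l'  (+1)
Total edit operations: 5
Edit distance = 5


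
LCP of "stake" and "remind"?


Word 1: "stake"
Word 2: "remind"
Comparing from start:
  Pos 0: 's' != 'r' (stop)
LCP = "" (length 0)
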